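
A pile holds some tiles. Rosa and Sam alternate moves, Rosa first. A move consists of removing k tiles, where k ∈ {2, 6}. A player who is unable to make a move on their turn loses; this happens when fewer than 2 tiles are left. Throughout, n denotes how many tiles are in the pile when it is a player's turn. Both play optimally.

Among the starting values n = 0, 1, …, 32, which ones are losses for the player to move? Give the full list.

0, 1, 4, 5, 8, 9, 12, 13, 16, 17, 20, 21, 24, 25, 28, 29, 32

Classify positions by backward induction: terminal positions (no move available) are L. From any other position, the mover wins iff some move reaches an L.
n=0: no move → L
n=1: no move → L
n=2: W (go to 0, an L position)
n=3: W (go to 1, an L position)
n=4: L (sole option 2(W) is W)
n=5: L (sole option 3(W) is W)
n=6: W (go to 4, an L position)
n=7: W (go to 5, an L position)
n=8: L (options 6(W), 2(W) are all W)
n=9: L (options 7(W), 3(W) are all W)
n=10: W (go to 8, an L position)
n=11: W (go to 9, an L position)
n=12: L (options 10(W), 6(W) are all W)
n=13: L (options 11(W), 7(W) are all W)
n=14: W (go to 12, an L position)
n=15: W (go to 13, an L position)
n=16: L (options 14(W), 10(W) are all W)
n=17: L (options 15(W), 11(W) are all W)
n=18: W (go to 16, an L position)
n=19: W (go to 17, an L position)
n=20: L (options 18(W), 14(W) are all W)
n=21: L (options 19(W), 15(W) are all W)
n=22: W (go to 20, an L position)
n=23: W (go to 21, an L position)
n=24: L (options 22(W), 18(W) are all W)
n=25: L (options 23(W), 19(W) are all W)
n=26: W (go to 24, an L position)
n=27: W (go to 25, an L position)
n=28: L (options 26(W), 22(W) are all W)
n=29: L (options 27(W), 23(W) are all W)
n=30: W (go to 28, an L position)
n=31: W (go to 29, an L position)
n=32: L (options 30(W), 26(W) are all W)
The losing starting values of n are exactly the entries labelled L in this table (17 of them).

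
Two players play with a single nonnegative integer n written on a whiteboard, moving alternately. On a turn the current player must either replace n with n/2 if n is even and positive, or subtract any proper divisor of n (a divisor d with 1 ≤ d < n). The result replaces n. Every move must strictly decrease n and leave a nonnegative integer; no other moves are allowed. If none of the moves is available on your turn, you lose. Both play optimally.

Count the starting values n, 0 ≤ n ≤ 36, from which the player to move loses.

19

Compute win/loss labels from the base case upward. A position with no move is L. Any other position is W if it can reach an L in one move, else L.
n=0: no move → L
n=1: no move → L
n=2: →1(L), so W
n=3: →2(W) only, which is W, so L
n=4: →3(L), so W
n=5: →4(W) only, which is W, so L
n=6: →3(L), so W
n=7: →6(W) only, which is W, so L
n=8: →7(L), so W
n=9: →6(W), 8(W) — all W, so L
n=10: →5(L), so W
n=11: →10(W) only, which is W, so L
n=12: →9(L), so W
n=13: →12(W) only, which is W, so L
n=14: →7(L), so W
n=15: →10(W), 12(W), 14(W) — all W, so L
n=16: →15(L), so W
n=17: →16(W) only, which is W, so L
n=18: →9(L), so W
n=19: →18(W) only, which is W, so L
n=20: →15(L), so W
n=21: →14(W), 18(W), 20(W) — all W, so L
n=22: →11(L), so W
n=23: →22(W) only, which is W, so L
n=24: →21(L), so W
n=25: →20(W), 24(W) — all W, so L
n=26: →13(L), so W
n=27: →18(W), 24(W), 26(W) — all W, so L
n=28: →21(L), so W
n=29: →28(W) only, which is W, so L
n=30: →15(L), so W
n=31: →30(W) only, which is W, so L
n=32: →31(L), so W
n=33: →22(W), 30(W), 32(W) — all W, so L
n=34: →17(L), so W
n=35: →28(W), 30(W), 34(W) — all W, so L
n=36: →27(L), so W
L entries with 0 ≤ n ≤ 36: n = 0, 1, 3, 5, 7, 9, 11, 13, 15, 17, 19, 21, 23, 25, 27, 29, 31, 33, 35; that makes 19.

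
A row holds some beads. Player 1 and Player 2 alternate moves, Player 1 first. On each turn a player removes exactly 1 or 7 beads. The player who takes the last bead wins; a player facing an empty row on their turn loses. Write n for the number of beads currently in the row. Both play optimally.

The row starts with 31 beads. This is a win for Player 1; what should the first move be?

Positions with no move are L. A position that does have a move is losing for the player to move precisely when every available move leads to a winning position for the opponent. Fill in the labels:
n=0: no move → L
n=1: W (go to 0, an L position)
n=2: L (sole option 1(W) is W)
n=3: W (go to 2, an L position)
n=4: L (sole option 3(W) is W)
n=5: W (go to 4, an L position)
n=6: L (sole option 5(W) is W)
n=7: W (go to 6, an L position)
n=8: L (options 7(W), 1(W) are all W)
n=9: W (go to 8, an L position)
n=10: L (options 9(W), 3(W) are all W)
n=11: W (go to 10, an L position)
n=12: L (options 11(W), 5(W) are all W)
n=13: W (go to 12, an L position)
n=14: L (options 13(W), 7(W) are all W)
n=15: W (go to 14, an L position)
n=16: L (options 15(W), 9(W) are all W)
n=17: W (go to 16, an L position)
n=18: L (options 17(W), 11(W) are all W)
n=19: W (go to 18, an L position)
n=20: L (options 19(W), 13(W) are all W)
n=21: W (go to 20, an L position)
n=22: L (options 21(W), 15(W) are all W)
n=23: W (go to 22, an L position)
n=24: L (options 23(W), 17(W) are all W)
n=25: W (go to 24, an L position)
n=26: L (options 25(W), 19(W) are all W)
n=27: W (go to 26, an L position)
n=28: L (options 27(W), 21(W) are all W)
n=29: W (go to 28, an L position)
n=30: L (options 29(W), 23(W) are all W)
n=31: W (go to 30, an L position)
From 31, the L positions reachable in one move are: 30, 24. Any move reaching one of these is winning.

Remove 1, leaving 30.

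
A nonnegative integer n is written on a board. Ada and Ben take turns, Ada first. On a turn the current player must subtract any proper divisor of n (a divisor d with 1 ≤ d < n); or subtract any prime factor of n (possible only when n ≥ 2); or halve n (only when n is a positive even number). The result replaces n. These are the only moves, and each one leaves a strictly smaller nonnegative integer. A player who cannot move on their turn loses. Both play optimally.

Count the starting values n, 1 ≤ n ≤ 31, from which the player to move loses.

6

Use the standard recursion: the mover loses at a terminal position; elsewhere, the mover wins exactly when some move hands the opponent an L position.
n=0: no move → L
n=1: no move → L
n=2: reaches L-position 0 → W
n=3: reaches L-position 0 → W
n=4: only reaches 2(W), 3(W), all W → L
n=5: reaches L-position 0 → W
n=6: reaches L-position 4 → W
n=7: reaches L-position 0 → W
n=8: reaches L-position 4 → W
n=9: only reaches 6(W), 8(W), all W → L
n=10: reaches L-position 9 → W
n=11: reaches L-position 0 → W
n=12: reaches L-position 9 → W
n=13: reaches L-position 0 → W
n=14: only reaches 7(W), 12(W), 13(W), all W → L
n=15: reaches L-position 14 → W
n=16: reaches L-position 14 → W
n=17: reaches L-position 0 → W
n=18: reaches L-position 9 → W
n=19: reaches L-position 0 → W
n=20: only reaches 10(W), 15(W), 16(W), 18(W), 19(W), all W → L
n=21: reaches L-position 14 → W
n=22: reaches L-position 20 → W
n=23: reaches L-position 0 → W
n=24: reaches L-position 20 → W
n=25: reaches L-position 20 → W
n=26: only reaches 13(W), 24(W), 25(W), all W → L
n=27: reaches L-position 26 → W
n=28: reaches L-position 14 → W
n=29: reaches L-position 0 → W
n=30: reaches L-position 20 → W
n=31: reaches L-position 0 → W
L entries with 1 ≤ n ≤ 31 (n=0 is outside the asked range and is not counted): n = 1, 4, 9, 14, 20, 26; that makes 6.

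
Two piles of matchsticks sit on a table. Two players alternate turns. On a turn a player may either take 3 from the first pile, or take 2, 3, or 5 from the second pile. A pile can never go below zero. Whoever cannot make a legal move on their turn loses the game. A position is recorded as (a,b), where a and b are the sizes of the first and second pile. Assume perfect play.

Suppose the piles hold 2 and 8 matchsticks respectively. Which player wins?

The second player wins.

Positions with no move are L. A position that does have a move is losing for the player to move precisely when every available move leads to a winning position for the opponent. Fill in the labels:
No move ever increases a pile, so every position that can arise here has a ≤ 2 and b ≤ 8; it is enough to label the cells with 0 ≤ a ≤ 2 and 0 ≤ b ≤ 8.
Every move lowers a or b (never raises either), so fill the grid row by row in increasing a, and left to right within a row: each cell's successors are then already labelled.
      b=0  b=1  b=2  b=3  b=4  b=5  b=6  b=7  b=8
a=0:    L    L    W    W    W    W    W    L    L
a=1:    L    L    W    W    W    W    W    L    L
a=2:    L    L    W    W    W    W    W    L    L
Cells with no legal move (terminal, hence L): (0,0), (0,1), (1,0), (1,1), (2,0), (2,1).
The remaining L cells, each justified by listing all of its moves:
(0,7): →(0,5)(W), (0,4)(W), (0,2)(W) — all W, so L
(0,8): →(0,6)(W), (0,5)(W), (0,3)(W) — all W, so L
(1,7): →(1,5)(W), (1,4)(W), (1,2)(W) — all W, so L
(1,8): →(1,6)(W), (1,5)(W), (1,3)(W) — all W, so L
(2,7): →(2,5)(W), (2,4)(W), (2,2)(W) — all W, so L
(2,8): →(2,6)(W), (2,5)(W), (2,3)(W) — all W, so L
Every other cell has at least one move into one of the L cells above, so it is W.
Every move from (2,8) reaches a W position, so the mover loses.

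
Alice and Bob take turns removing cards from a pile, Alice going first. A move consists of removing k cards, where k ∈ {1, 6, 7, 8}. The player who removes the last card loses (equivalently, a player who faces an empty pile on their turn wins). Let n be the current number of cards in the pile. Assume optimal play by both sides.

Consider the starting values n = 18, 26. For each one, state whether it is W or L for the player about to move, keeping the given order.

Use the standard recursion: the mover wins at a terminal position; elsewhere, the mover wins exactly when some move hands the opponent an L position.
n=0: no move; the opponent has just taken the last card and therefore loses → W
n=1: →0(W) only, which is W, so L
n=2: →1(L), so W
n=3: →2(W) only, which is W, so L
n=4: →3(L), so W
n=5: →4(W) only, which is W, so L
n=6: →5(L), so W
n=7: →1(L), so W
n=8: →1(L), so W
n=9: →3(L), so W
n=10: →3(L), so W
n=11: →5(L), so W
n=12: →5(L), so W
n=13: →5(L), so W
n=14: →13(W), 8(W), 7(W), 6(W) — all W, so L
n=15: →14(L), so W
n=16: →15(W), 10(W), 9(W), 8(W) — all W, so L
n=17: →16(L), so W
n=18: →17(W), 12(W), 11(W), 10(W) — all W, so L
n=19: →18(L), so W
n=20: →14(L), so W
n=21: →14(L), so W
n=22: →16(L), so W
n=23: →16(L), so W
n=24: →18(L), so W
n=25: →18(L), so W
n=26: →18(L), so W

18: L, 26: W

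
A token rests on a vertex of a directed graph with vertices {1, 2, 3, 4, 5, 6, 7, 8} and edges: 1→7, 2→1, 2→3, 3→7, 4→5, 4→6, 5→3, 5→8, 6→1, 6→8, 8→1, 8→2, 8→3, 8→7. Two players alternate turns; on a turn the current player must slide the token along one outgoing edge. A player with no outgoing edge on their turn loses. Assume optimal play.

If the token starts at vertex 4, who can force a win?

The first player wins.

Build the W/L table. Terminal = L. A non-terminal position is W if it has a move to some L; otherwise it is L.
Every edge goes from a vertex to one that appears earlier in the order 7, 1, 3, 2, 8, 5, 6, 4, so processing vertices in that order labels each vertex after all of its successors.
7: no outgoing edge → L
1: reaches L-position 7 → W
3: reaches L-position 7 → W
2: only reaches 3(W), 1(W), all W → L
8: reaches L-position 2 → W
5: only reaches 8(W), 3(W), all W → L
6: only reaches 8(W), 1(W), all W → L
4: reaches L-position 6 → W
From 4 the player to move can move to 6, reaching an L position.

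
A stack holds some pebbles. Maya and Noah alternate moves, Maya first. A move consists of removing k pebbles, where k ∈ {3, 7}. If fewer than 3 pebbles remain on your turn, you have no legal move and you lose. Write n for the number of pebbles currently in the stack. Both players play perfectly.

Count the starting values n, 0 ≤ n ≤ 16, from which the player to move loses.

Compute win/loss labels from the base case upward. A position with no move is L. Any other position is W if it can reach an L in one move, else L.
n=0: no move → L
n=1: no move → L
n=2: no move → L
n=3: can move to 0, which is L ⇒ W
n=4: can move to 1, which is L ⇒ W
n=5: can move to 2, which is L ⇒ W
n=6: the only move is to 3(W), a W ⇒ L
n=7: can move to 0, which is L ⇒ W
n=8: can move to 1, which is L ⇒ W
n=9: can move to 6, which is L ⇒ W
n=10: moves to 7(W), 3(W); every one is W ⇒ L
n=11: moves to 8(W), 4(W); every one is W ⇒ L
n=12: moves to 9(W), 5(W); every one is W ⇒ L
n=13: can move to 10, which is L ⇒ W
n=14: can move to 11, which is L ⇒ W
n=15: can move to 12, which is L ⇒ W
n=16: moves to 13(W), 9(W); every one is W ⇒ L
L entries with 0 ≤ n ≤ 16: n = 0, 1, 2, 6, 10, 11, 12, 16; that makes 8.

8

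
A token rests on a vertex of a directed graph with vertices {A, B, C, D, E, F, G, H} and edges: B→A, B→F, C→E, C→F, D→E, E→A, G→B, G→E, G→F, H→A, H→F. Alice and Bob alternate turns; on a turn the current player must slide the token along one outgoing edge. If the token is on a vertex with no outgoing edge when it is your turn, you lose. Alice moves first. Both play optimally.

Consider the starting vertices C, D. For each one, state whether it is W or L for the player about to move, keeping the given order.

C: W, D: L

Classify positions by backward induction: terminal positions (no move available) are L. From any other position, the mover wins iff some move reaches an L.
Every edge goes from a vertex to one that appears earlier in the order A, F, H, B, E, D, C, G, so processing vertices in that order labels each vertex after all of its successors.
A: no outgoing edge → L
F: no outgoing edge → L
H: W (go to F, an L position)
B: W (go to F, an L position)
E: W (go to A, an L position)
D: L (sole option E(W) is W)
C: W (go to F, an L position)
G: W (go to F, an L position)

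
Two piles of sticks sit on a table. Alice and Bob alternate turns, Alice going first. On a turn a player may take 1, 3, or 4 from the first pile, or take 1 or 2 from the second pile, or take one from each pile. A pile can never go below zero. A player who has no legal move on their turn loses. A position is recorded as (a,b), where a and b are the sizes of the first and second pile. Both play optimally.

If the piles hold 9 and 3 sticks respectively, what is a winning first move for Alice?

Classify positions by backward induction: terminal positions (no move available) are L. From any other position, the mover wins iff some move reaches an L.
No move ever increases a pile, so every position that can arise here has a ≤ 9 and b ≤ 3; it is enough to label the cells with 0 ≤ a ≤ 9 and 0 ≤ b ≤ 3.
Every move lowers a or b (never raises either), so fill the grid row by row in increasing a, and left to right within a row: each cell's successors are then already labelled.
      b=0  b=1  b=2  b=3
a=0:    L    W    W    L
a=1:    W    W    L    W
a=2:    L    W    W    W
a=3:    W    W    L    W
a=4:    W    L    W    W
a=5:    W    W    W    L
a=6:    W    L    W    W
a=7:    L    W    W    L
a=8:    W    W    L    W
a=9:    L    W    W    W
Cells with no legal move (terminal, hence L): (0,0).
The remaining L cells, each justified by listing all of its moves:
(0,3): only reaches (0,2)(W), (0,1)(W), all W → L
(1,2): only reaches (0,2)(W), (1,1)(W), (1,0)(W), (0,1)(W), all W → L
(2,0): only reaches (1,0)(W), which is W → L
(3,2): only reaches (2,2)(W), (0,2)(W), (3,1)(W), (3,0)(W), (2,1)(W), all W → L
(4,1): only reaches (3,1)(W), (1,1)(W), (0,1)(W), (4,0)(W), (3,0)(W), all W → L
(5,3): only reaches (4,3)(W), (2,3)(W), (1,3)(W), (5,2)(W), (5,1)(W), (4,2)(W), all W → L
(6,1): only reaches (5,1)(W), (3,1)(W), (2,1)(W), (6,0)(W), (5,0)(W), all W → L
(7,0): only reaches (6,0)(W), (4,0)(W), (3,0)(W), all W → L
(7,3): only reaches (6,3)(W), (4,3)(W), (3,3)(W), (7,2)(W), (7,1)(W), (6,2)(W), all W → L
(8,2): only reaches (7,2)(W), (5,2)(W), (4,2)(W), (8,1)(W), (8,0)(W), (7,1)(W), all W → L
(9,0): only reaches (8,0)(W), (6,0)(W), (5,0)(W), all W → L
Every other cell has at least one move into one of the L cells above, so it is W.
From (9,3), the L positions reachable in one move are: (5,3), (8,2). Any move reaching one of these is winning.

Move to (5,3).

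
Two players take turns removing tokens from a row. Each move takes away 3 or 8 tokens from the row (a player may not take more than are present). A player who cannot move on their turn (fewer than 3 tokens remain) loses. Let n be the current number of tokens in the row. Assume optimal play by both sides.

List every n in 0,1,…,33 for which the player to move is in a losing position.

0, 1, 2, 6, 7, 11, 12, 13, 17, 18, 22, 23, 24, 28, 29, 33

Use the standard recursion: the mover loses at a terminal position; elsewhere, the mover wins exactly when some move hands the opponent an L position.
n=0: no move → L
n=1: no move → L
n=2: no move → L
n=3: W (go to 0, an L position)
n=4: W (go to 1, an L position)
n=5: W (go to 2, an L position)
n=6: L (sole option 3(W) is W)
n=7: L (sole option 4(W) is W)
n=8: W (go to 0, an L position)
n=9: W (go to 6, an L position)
n=10: W (go to 7, an L position)
n=11: L (options 8(W), 3(W) are all W)
n=12: L (options 9(W), 4(W) are all W)
n=13: L (options 10(W), 5(W) are all W)
n=14: W (go to 11, an L position)
n=15: W (go to 12, an L position)
n=16: W (go to 13, an L position)
n=17: L (options 14(W), 9(W) are all W)
n=18: L (options 15(W), 10(W) are all W)
n=19: W (go to 11, an L position)
n=20: W (go to 17, an L position)
n=21: W (go to 18, an L position)
n=22: L (options 19(W), 14(W) are all W)
n=23: L (options 20(W), 15(W) are all W)
n=24: L (options 21(W), 16(W) are all W)
n=25: W (go to 22, an L position)
n=26: W (go to 23, an L position)
n=27: W (go to 24, an L position)
n=28: L (options 25(W), 20(W) are all W)
n=29: L (options 26(W), 21(W) are all W)
n=30: W (go to 22, an L position)
n=31: W (go to 28, an L position)
n=32: W (go to 29, an L position)
n=33: L (options 30(W), 25(W) are all W)
The losing starting values of n are exactly the entries labelled L in this table (16 of them).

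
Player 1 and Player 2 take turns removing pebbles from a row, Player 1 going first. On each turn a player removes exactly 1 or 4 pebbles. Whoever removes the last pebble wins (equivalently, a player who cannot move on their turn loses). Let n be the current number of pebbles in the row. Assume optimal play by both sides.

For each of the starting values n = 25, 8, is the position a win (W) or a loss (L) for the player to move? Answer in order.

Build the W/L table. Terminal = L. A non-terminal position is W if it has a move to some L; otherwise it is L.
n=0: no move → L
n=1: →0(L), so W
n=2: →1(W) only, which is W, so L
n=3: →2(L), so W
n=4: →0(L), so W
n=5: →4(W), 1(W) — all W, so L
n=6: →5(L), so W
n=7: →6(W), 3(W) — all W, so L
n=8: →7(L), so W
n=9: →5(L), so W
n=10: →9(W), 6(W) — all W, so L
n=11: →10(L), so W
n=12: →11(W), 8(W) — all W, so L
n=13: →12(L), so W
n=14: →10(L), so W
n=15: →14(W), 11(W) — all W, so L
n=16: →15(L), so W
n=17: →16(W), 13(W) — all W, so L
n=18: →17(L), so W
n=19: →15(L), so W
n=20: →19(W), 16(W) — all W, so L
n=21: →20(L), so W
n=22: →21(W), 18(W) — all W, so L
n=23: →22(L), so W
n=24: →20(L), so W
n=25: →24(W), 21(W) — all W, so L

25: L, 8: W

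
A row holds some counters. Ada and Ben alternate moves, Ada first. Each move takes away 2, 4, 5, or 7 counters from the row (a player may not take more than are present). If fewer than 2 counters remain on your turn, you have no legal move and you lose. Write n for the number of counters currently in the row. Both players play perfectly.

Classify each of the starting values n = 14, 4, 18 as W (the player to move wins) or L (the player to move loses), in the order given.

Build the W/L table. Terminal = L. A non-terminal position is W if it has a move to some L; otherwise it is L.
n=0: no move → L
n=1: no move → L
n=2: reaches L-position 0 → W
n=3: reaches L-position 1 → W
n=4: reaches L-position 0 → W
n=5: reaches L-position 1 → W
n=6: reaches L-position 1 → W
n=7: reaches L-position 0 → W
n=8: reaches L-position 1 → W
n=9: only reaches 7(W), 5(W), 4(W), 2(W), all W → L
n=10: only reaches 8(W), 6(W), 5(W), 3(W), all W → L
n=11: reaches L-position 9 → W
n=12: reaches L-position 10 → W
n=13: reaches L-position 9 → W
n=14: reaches L-position 10 → W
n=15: reaches L-position 10 → W
n=16: reaches L-position 9 → W
n=17: reaches L-position 10 → W
n=18: only reaches 16(W), 14(W), 13(W), 11(W), all W → L

14: W, 4: W, 18: L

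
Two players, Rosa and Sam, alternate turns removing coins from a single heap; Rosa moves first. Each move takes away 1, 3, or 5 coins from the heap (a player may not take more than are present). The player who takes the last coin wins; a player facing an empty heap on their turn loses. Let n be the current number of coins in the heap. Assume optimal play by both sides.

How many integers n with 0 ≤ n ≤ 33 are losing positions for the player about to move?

17

Work bottom-up. With no move the player to move loses. Otherwise the position is W if at least one move leads to an L position for the opponent, and L if every move leads to a W.
n=0: no move → L
n=1: →0(L), so W
n=2: →1(W) only, which is W, so L
n=3: →2(L), so W
n=4: →3(W), 1(W) — all W, so L
n=5: →4(L), so W
n=6: →5(W), 3(W), 1(W) — all W, so L
n=7: →6(L), so W
n=8: →7(W), 5(W), 3(W) — all W, so L
n=9: →8(L), so W
n=10: →9(W), 7(W), 5(W) — all W, so L
n=11: →10(L), so W
n=12: →11(W), 9(W), 7(W) — all W, so L
n=13: →12(L), so W
n=14: →13(W), 11(W), 9(W) — all W, so L
n=15: →14(L), so W
n=16: →15(W), 13(W), 11(W) — all W, so L
n=17: →16(L), so W
n=18: →17(W), 15(W), 13(W) — all W, so L
n=19: →18(L), so W
n=20: →19(W), 17(W), 15(W) — all W, so L
n=21: →20(L), so W
n=22: →21(W), 19(W), 17(W) — all W, so L
n=23: →22(L), so W
n=24: →23(W), 21(W), 19(W) — all W, so L
n=25: →24(L), so W
n=26: →25(W), 23(W), 21(W) — all W, so L
n=27: →26(L), so W
n=28: →27(W), 25(W), 23(W) — all W, so L
n=29: →28(L), so W
n=30: →29(W), 27(W), 25(W) — all W, so L
n=31: →30(L), so W
n=32: →31(W), 29(W), 27(W) — all W, so L
n=33: →32(L), so W
L entries with 0 ≤ n ≤ 33: n = 0, 2, 4, 6, 8, 10, 12, 14, 16, 18, 20, 22, 24, 26, 28, 30, 32; that makes 17.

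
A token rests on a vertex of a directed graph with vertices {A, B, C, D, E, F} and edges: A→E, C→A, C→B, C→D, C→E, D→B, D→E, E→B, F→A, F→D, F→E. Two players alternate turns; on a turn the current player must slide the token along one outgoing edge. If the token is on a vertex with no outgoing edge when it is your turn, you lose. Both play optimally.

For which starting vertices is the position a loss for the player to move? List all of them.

A, B

Work bottom-up. With no move the player to move loses. Otherwise the position is W if at least one move leads to an L position for the opponent, and L if every move leads to a W.
Every edge goes from a vertex to one that appears earlier in the order B, E, D, A, F, C, so processing vertices in that order labels each vertex after all of its successors.
B: no outgoing edge → L
E: →B(L), so W
D: →B(L), so W
A: →E(W) only, which is W, so L
F: →A(L), so W
C: →A(L), so W
The losing starting vertices are exactly the entries labelled L in this table (2 of them).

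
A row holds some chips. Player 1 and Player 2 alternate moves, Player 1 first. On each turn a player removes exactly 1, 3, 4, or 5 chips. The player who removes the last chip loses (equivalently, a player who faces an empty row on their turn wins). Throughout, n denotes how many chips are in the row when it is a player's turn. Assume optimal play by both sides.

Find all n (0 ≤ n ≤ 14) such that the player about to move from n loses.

1, 3, 9, 11

Classify positions by backward induction: terminal positions (no move available) are W. From any other position, the mover wins iff some move reaches an L.
n=0: no move; the opponent has just taken the last chip and therefore loses → W
n=1: the only move is to 0(W), a W ⇒ L
n=2: can move to 1, which is L ⇒ W
n=3: moves to 2(W), 0(W); every one is W ⇒ L
n=4: can move to 3, which is L ⇒ W
n=5: can move to 1, which is L ⇒ W
n=6: can move to 3, which is L ⇒ W
n=7: can move to 3, which is L ⇒ W
n=8: can move to 3, which is L ⇒ W
n=9: moves to 8(W), 6(W), 5(W), 4(W); every one is W ⇒ L
n=10: can move to 9, which is L ⇒ W
n=11: moves to 10(W), 8(W), 7(W), 6(W); every one is W ⇒ L
n=12: can move to 11, which is L ⇒ W
n=13: can move to 9, which is L ⇒ W
n=14: can move to 11, which is L ⇒ W
Reading off the rows marked L gives the requested list; there are 4 such values of n.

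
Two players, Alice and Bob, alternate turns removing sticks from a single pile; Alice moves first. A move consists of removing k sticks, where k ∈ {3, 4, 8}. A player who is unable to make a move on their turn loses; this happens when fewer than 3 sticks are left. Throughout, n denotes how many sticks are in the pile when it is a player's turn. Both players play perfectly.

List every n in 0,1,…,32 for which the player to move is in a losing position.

0, 1, 2, 7, 12, 13, 14, 19, 24, 25, 26, 31

Classify positions by backward induction: terminal positions (no move available) are L. From any other position, the mover wins iff some move reaches an L.
n=0: no move → L
n=1: no move → L
n=2: no move → L
n=3: can move to 0, which is L ⇒ W
n=4: can move to 1, which is L ⇒ W
n=5: can move to 2, which is L ⇒ W
n=6: can move to 2, which is L ⇒ W
n=7: moves to 4(W), 3(W); every one is W ⇒ L
n=8: can move to 0, which is L ⇒ W
n=9: can move to 1, which is L ⇒ W
n=10: can move to 7, which is L ⇒ W
n=11: can move to 7, which is L ⇒ W
n=12: moves to 9(W), 8(W), 4(W); every one is W ⇒ L
n=13: moves to 10(W), 9(W), 5(W); every one is W ⇒ L
n=14: moves to 11(W), 10(W), 6(W); every one is W ⇒ L
n=15: can move to 12, which is L ⇒ W
n=16: can move to 13, which is L ⇒ W
n=17: can move to 14, which is L ⇒ W
n=18: can move to 14, which is L ⇒ W
n=19: moves to 16(W), 15(W), 11(W); every one is W ⇒ L
n=20: can move to 12, which is L ⇒ W
n=21: can move to 13, which is L ⇒ W
n=22: can move to 19, which is L ⇒ W
n=23: can move to 19, which is L ⇒ W
n=24: moves to 21(W), 20(W), 16(W); every one is W ⇒ L
n=25: moves to 22(W), 21(W), 17(W); every one is W ⇒ L
n=26: moves to 23(W), 22(W), 18(W); every one is W ⇒ L
n=27: can move to 24, which is L ⇒ W
n=28: can move to 25, which is L ⇒ W
n=29: can move to 26, which is L ⇒ W
n=30: can move to 26, which is L ⇒ W
n=31: moves to 28(W), 27(W), 23(W); every one is W ⇒ L
n=32: can move to 24, which is L ⇒ W
The losing starting values of n are exactly the entries labelled L in this table (12 of them).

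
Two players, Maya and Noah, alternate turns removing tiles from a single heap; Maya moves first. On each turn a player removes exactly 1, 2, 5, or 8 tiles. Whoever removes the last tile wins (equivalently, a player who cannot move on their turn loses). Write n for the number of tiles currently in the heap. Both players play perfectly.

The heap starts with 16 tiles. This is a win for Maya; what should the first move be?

Remove 1, leaving 15.

Positions with no move are L. A position that does have a move is losing for the player to move precisely when every available move leads to a winning position for the opponent. Fill in the labels:
n=0: no move → L
n=1: can move to 0, which is L ⇒ W
n=2: can move to 0, which is L ⇒ W
n=3: moves to 2(W), 1(W); every one is W ⇒ L
n=4: can move to 3, which is L ⇒ W
n=5: can move to 3, which is L ⇒ W
n=6: moves to 5(W), 4(W), 1(W); every one is W ⇒ L
n=7: can move to 6, which is L ⇒ W
n=8: can move to 6, which is L ⇒ W
n=9: moves to 8(W), 7(W), 4(W), 1(W); every one is W ⇒ L
n=10: can move to 9, which is L ⇒ W
n=11: can move to 9, which is L ⇒ W
n=12: moves to 11(W), 10(W), 7(W), 4(W); every one is W ⇒ L
n=13: can move to 12, which is L ⇒ W
n=14: can move to 12, which is L ⇒ W
n=15: moves to 14(W), 13(W), 10(W), 7(W); every one is W ⇒ L
n=16: can move to 15, which is L ⇒ W
From 16, the L positions reachable in one move are: 15.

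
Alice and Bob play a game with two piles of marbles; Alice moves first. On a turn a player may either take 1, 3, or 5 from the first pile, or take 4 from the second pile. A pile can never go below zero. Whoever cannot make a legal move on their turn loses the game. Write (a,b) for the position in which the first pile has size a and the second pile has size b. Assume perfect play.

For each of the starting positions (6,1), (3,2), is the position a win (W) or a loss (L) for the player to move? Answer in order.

Work bottom-up. With no move the player to move loses. Otherwise the position is W if at least one move leads to an L position for the opponent, and L if every move leads to a W.
No move ever increases a pile, so every position that can arise here has a ≤ 6 and b ≤ 2; it is enough to label the cells with 0 ≤ a ≤ 6 and 0 ≤ b ≤ 2.
Every move lowers a or b (never raises either), so fill the grid row by row in increasing a, and left to right within a row: each cell's successors are then already labelled.
      b=0  b=1  b=2
a=0:    L    L    L
a=1:    W    W    W
a=2:    L    L    L
a=3:    W    W    W
a=4:    L    L    L
a=5:    W    W    W
a=6:    L    L    L
Cells with no legal move (terminal, hence L): (0,0), (0,1), (0,2).
The remaining L cells, each justified by listing all of its moves:
(2,0): only reaches (1,0)(W), which is W → L
(2,1): only reaches (1,1)(W), which is W → L
(2,2): only reaches (1,2)(W), which is W → L
(4,0): only reaches (3,0)(W), (1,0)(W), all W → L
(4,1): only reaches (3,1)(W), (1,1)(W), all W → L
(4,2): only reaches (3,2)(W), (1,2)(W), all W → L
(6,0): only reaches (5,0)(W), (3,0)(W), (1,0)(W), all W → L
(6,1): only reaches (5,1)(W), (3,1)(W), (1,1)(W), all W → L
(6,2): only reaches (5,2)(W), (3,2)(W), (1,2)(W), all W → L
Every other cell has at least one move into one of the L cells above, so it is W.
(6,1): one of the L cells justified above, so L
(3,2): the move to (2,2) reaches an L cell, so W

(6,1): L, (3,2): W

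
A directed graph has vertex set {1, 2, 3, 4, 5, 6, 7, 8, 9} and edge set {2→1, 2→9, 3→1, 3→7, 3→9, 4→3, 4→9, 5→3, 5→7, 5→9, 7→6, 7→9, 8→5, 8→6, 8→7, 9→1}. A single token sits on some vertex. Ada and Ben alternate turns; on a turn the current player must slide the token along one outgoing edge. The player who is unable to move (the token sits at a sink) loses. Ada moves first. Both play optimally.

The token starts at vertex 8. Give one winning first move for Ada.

Move to 5.

Label each position W (a win for the player to move) or L (a loss). A position with no legal move is L; any other position is W exactly when some move reaches an L, and L when every move reaches a W.
Every edge goes from a vertex to one that appears earlier in the order 1, 6, 9, 7, 3, 2, 5, 4, 8, so processing vertices in that order labels each vertex after all of its successors.
1: no outgoing edge → L
6: no outgoing edge → L
9: reaches L-position 1 → W
7: reaches L-position 6 → W
3: reaches L-position 1 → W
2: reaches L-position 1 → W
5: only reaches 3(W), 7(W), 9(W), all W → L
4: only reaches 3(W), 9(W), all W → L
8: reaches L-position 5 → W
From 8, the L positions reachable in one move are: 5, 6. Any move reaching one of these is winning.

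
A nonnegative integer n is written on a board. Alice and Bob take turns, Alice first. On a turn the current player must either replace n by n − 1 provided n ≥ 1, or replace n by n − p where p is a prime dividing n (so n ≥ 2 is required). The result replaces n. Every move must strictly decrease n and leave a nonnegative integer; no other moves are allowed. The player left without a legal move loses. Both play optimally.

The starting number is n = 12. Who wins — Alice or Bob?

Bob wins.

Use the standard recursion: the mover loses at a terminal position; elsewhere, the mover wins exactly when some move hands the opponent an L position.
n=0: no move → L
n=1: →0(L), so W
n=2: →0(L), so W
n=3: →0(L), so W
n=4: →2(W), 3(W) — all W, so L
n=5: →0(L), so W
n=6: →4(L), so W
n=7: →0(L), so W
n=8: →6(W), 7(W) — all W, so L
n=9: →8(L), so W
n=10: →8(L), so W
n=11: →0(L), so W
n=12: →9(W), 10(W), 11(W) — all W, so L
The starting position 12 is L: whatever Alice does, the opponent receives a W position.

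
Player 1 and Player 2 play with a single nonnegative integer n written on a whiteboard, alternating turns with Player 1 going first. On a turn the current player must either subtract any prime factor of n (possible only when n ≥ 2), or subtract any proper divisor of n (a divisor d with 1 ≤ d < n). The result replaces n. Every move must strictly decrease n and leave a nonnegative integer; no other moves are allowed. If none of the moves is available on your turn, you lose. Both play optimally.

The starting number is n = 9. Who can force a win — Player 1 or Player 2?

Positions with no move are L. A position that does have a move is losing for the player to move precisely when every available move leads to a winning position for the opponent. Fill in the labels:
n=0: no move → L
n=1: no move → L
n=2: W (go to 0, an L position)
n=3: W (go to 0, an L position)
n=4: L (options 2(W), 3(W) are all W)
n=5: W (go to 0, an L position)
n=6: W (go to 4, an L position)
n=7: W (go to 0, an L position)
n=8: W (go to 4, an L position)
n=9: L (options 6(W), 8(W) are all W)
Every move from 9 reaches a W position, so the mover loses.

Player 2 wins.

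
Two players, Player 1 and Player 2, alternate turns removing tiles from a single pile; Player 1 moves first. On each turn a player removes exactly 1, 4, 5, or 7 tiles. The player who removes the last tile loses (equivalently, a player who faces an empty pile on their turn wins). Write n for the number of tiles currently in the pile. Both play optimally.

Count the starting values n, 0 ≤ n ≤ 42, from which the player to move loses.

Use the standard recursion: the mover wins at a terminal position; elsewhere, the mover wins exactly when some move hands the opponent an L position.
n=0: no move; the opponent has just taken the last tile and therefore loses → W
n=1: L (sole option 0(W) is W)
n=2: W (go to 1, an L position)
n=3: L (sole option 2(W) is W)
n=4: W (go to 3, an L position)
n=5: W (go to 1, an L position)
n=6: W (go to 1, an L position)
n=7: W (go to 3, an L position)
n=8: W (go to 3, an L position)
n=9: L (options 8(W), 5(W), 4(W), 2(W) are all W)
n=10: W (go to 9, an L position)
n=11: L (options 10(W), 7(W), 6(W), 4(W) are all W)
n=12: W (go to 11, an L position)
n=13: W (go to 9, an L position)
n=14: W (go to 9, an L position)
n=15: W (go to 11, an L position)
n=16: W (go to 11, an L position)
n=17: L (options 16(W), 13(W), 12(W), 10(W) are all W)
n=18: W (go to 17, an L position)
n=19: L (options 18(W), 15(W), 14(W), 12(W) are all W)
n=20: W (go to 19, an L position)
n=21: W (go to 17, an L position)
n=22: W (go to 17, an L position)
n=23: W (go to 19, an L position)
n=24: W (go to 19, an L position)
n=25: L (options 24(W), 21(W), 20(W), 18(W) are all W)
n=26: W (go to 25, an L position)
n=27: L (options 26(W), 23(W), 22(W), 20(W) are all W)
n=28: W (go to 27, an L position)
n=29: W (go to 25, an L position)
n=30: W (go to 25, an L position)
n=31: W (go to 27, an L position)
n=32: W (go to 27, an L position)
n=33: L (options 32(W), 29(W), 28(W), 26(W) are all W)
n=34: W (go to 33, an L position)
n=35: L (options 34(W), 31(W), 30(W), 28(W) are all W)
n=36: W (go to 35, an L position)
n=37: W (go to 33, an L position)
n=38: W (go to 33, an L position)
n=39: W (go to 35, an L position)
n=40: W (go to 35, an L position)
n=41: L (options 40(W), 37(W), 36(W), 34(W) are all W)
n=42: W (go to 41, an L position)
L entries with 0 ≤ n ≤ 42: n = 1, 3, 9, 11, 17, 19, 25, 27, 33, 35, 41; that makes 11.

11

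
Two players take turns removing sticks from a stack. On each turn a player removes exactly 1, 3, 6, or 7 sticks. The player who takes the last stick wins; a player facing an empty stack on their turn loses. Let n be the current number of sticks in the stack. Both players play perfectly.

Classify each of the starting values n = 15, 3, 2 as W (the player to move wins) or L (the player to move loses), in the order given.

Classify positions by backward induction: terminal positions (no move available) are L. From any other position, the mover wins iff some move reaches an L.
n=0: no move → L
n=1: →0(L), so W
n=2: →1(W) only, which is W, so L
n=3: →2(L), so W
n=4: →3(W), 1(W) — all W, so L
n=5: →4(L), so W
n=6: →0(L), so W
n=7: →4(L), so W
n=8: →2(L), so W
n=9: →2(L), so W
n=10: →4(L), so W
n=11: →4(L), so W
n=12: →11(W), 9(W), 6(W), 5(W) — all W, so L
n=13: →12(L), so W
n=14: →13(W), 11(W), 8(W), 7(W) — all W, so L
n=15: →14(L), so W

15: W, 3: W, 2: L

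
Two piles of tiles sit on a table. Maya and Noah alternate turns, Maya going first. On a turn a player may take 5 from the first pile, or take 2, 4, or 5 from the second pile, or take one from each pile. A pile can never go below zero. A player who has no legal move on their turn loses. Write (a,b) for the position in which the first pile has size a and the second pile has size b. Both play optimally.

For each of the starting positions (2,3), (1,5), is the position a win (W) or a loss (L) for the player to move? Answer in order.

Label each position W (a win for the player to move) or L (a loss). A position with no legal move is L; any other position is W exactly when some move reaches an L, and L when every move reaches a W.
No move ever increases a pile, so every position that can arise here has a ≤ 2 and b ≤ 5; it is enough to label the cells with 0 ≤ a ≤ 2 and 0 ≤ b ≤ 5.
Every move lowers a or b (never raises either), so fill the grid row by row in increasing a, and left to right within a row: each cell's successors are then already labelled.
      b=0  b=1  b=2  b=3  b=4  b=5
a=0:    L    L    W    W    W    W
a=1:    L    W    W    L    W    W
a=2:    L    W    W    L    W    W
Cells with no legal move (terminal, hence L): (0,0), (0,1), (1,0), (2,0).
The remaining L cells, each justified by listing all of its moves:
(1,3): L (options (1,1)(W), (0,2)(W) are all W)
(2,3): L (options (2,1)(W), (1,2)(W) are all W)
Every other cell has at least one move into one of the L cells above, so it is W.
(2,3): one of the L cells justified above, so L
(1,5): the move to (1,3) reaches an L cell, so W

(2,3): L, (1,5): W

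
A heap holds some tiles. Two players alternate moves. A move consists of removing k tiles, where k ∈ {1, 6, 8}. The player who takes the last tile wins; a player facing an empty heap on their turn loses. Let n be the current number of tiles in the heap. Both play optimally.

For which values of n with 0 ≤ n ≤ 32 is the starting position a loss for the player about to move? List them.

0, 2, 4, 7, 9, 11, 14, 16, 18, 21, 23, 25, 28, 30, 32

Classify positions by backward induction: terminal positions (no move available) are L. From any other position, the mover wins iff some move reaches an L.
n=0: no move → L
n=1: reaches L-position 0 → W
n=2: only reaches 1(W), which is W → L
n=3: reaches L-position 2 → W
n=4: only reaches 3(W), which is W → L
n=5: reaches L-position 4 → W
n=6: reaches L-position 0 → W
n=7: only reaches 6(W), 1(W), all W → L
n=8: reaches L-position 7 → W
n=9: only reaches 8(W), 3(W), 1(W), all W → L
n=10: reaches L-position 9 → W
n=11: only reaches 10(W), 5(W), 3(W), all W → L
n=12: reaches L-position 11 → W
n=13: reaches L-position 7 → W
n=14: only reaches 13(W), 8(W), 6(W), all W → L
n=15: reaches L-position 14 → W
n=16: only reaches 15(W), 10(W), 8(W), all W → L
n=17: reaches L-position 16 → W
n=18: only reaches 17(W), 12(W), 10(W), all W → L
n=19: reaches L-position 18 → W
n=20: reaches L-position 14 → W
n=21: only reaches 20(W), 15(W), 13(W), all W → L
n=22: reaches L-position 21 → W
n=23: only reaches 22(W), 17(W), 15(W), all W → L
n=24: reaches L-position 23 → W
n=25: only reaches 24(W), 19(W), 17(W), all W → L
n=26: reaches L-position 25 → W
n=27: reaches L-position 21 → W
n=28: only reaches 27(W), 22(W), 20(W), all W → L
n=29: reaches L-position 28 → W
n=30: only reaches 29(W), 24(W), 22(W), all W → L
n=31: reaches L-position 30 → W
n=32: only reaches 31(W), 26(W), 24(W), all W → L
Reading off the rows marked L gives the requested list; there are 15 such values of n.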